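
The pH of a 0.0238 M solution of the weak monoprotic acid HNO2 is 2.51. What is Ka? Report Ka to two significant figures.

[H+] = 10^(-2.51) = 3.09 × 10^-3 M
At equilibrium [HA] = 0.0238 − 3.09 × 10^-3 = 2.07 × 10^-2 M
Ka = [H+][A-]/[HA] = (3.09 × 10^-3)² / 2.07 × 10^-2 = 4.6 × 10^-4

Ka = 4.6 × 10^-4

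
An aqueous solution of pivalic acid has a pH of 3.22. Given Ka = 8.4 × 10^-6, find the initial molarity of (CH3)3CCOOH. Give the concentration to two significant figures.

[H+] = 10^(-3.22) = 6.03 × 10^-4 M = x
Ka = x²/(C₀ − x) ⇒ C₀ = x + x²/Ka
C₀ = 6.03 × 10^-4 + (6.03 × 10^-4)²/(8.4 × 10^-6) = 4.39 × 10^-2 M

C₀ = 4.4 × 10^-2 M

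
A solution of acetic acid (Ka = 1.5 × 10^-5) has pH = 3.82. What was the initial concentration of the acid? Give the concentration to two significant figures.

C₀ = 1.7 × 10^-3 M

[H+] = 10^(-3.82) = 1.51 × 10^-4 M = x
Ka = x²/(C₀ − x) ⇒ C₀ = x + x²/Ka
C₀ = 1.51 × 10^-4 + (1.51 × 10^-4)²/(1.5 × 10^-5) = 1.67 × 10^-3 M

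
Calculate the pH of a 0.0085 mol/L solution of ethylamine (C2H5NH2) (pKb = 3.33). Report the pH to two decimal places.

C2H5NH2 + H2O ⇌ C2H5NH3+ + OH-
Kb = 10^(−3.33) = 4.68 × 10^-4
Kb = [OH-]²/(0.0085 − [OH-]) = 4.68 × 10^-4
The 5% rule fails; solving [OH-]² + Kb·[OH-] − Kb·C₀ = 0 exactly:
[OH-] = [−0.000468 + √(0.000468² + 1.59e-05)]/2 = 1.77 × 10^-3 M
pOH = 2.75, so pH = 14.00 − pOH = 11.25

pH = 11.25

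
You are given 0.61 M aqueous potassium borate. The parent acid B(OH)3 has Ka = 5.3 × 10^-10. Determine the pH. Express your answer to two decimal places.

B(OH)4- is the conjugate base of the weak acid B(OH)3.
Kb = Kw/Ka = 1.0×10^-14 / 5.3 × 10^-10 = 1.89 × 10^-5
Kb = [OH-]²/(0.61 − [OH-]) = 1.89 × 10^-5
Neglecting [OH-] in the denominator: [OH-] = √(1.89 × 10^-5 × 0.61) = 3.40 × 10^-3 M
pOH = 2.47, so pH = 14.00 − pOH = 11.53

pH = 11.53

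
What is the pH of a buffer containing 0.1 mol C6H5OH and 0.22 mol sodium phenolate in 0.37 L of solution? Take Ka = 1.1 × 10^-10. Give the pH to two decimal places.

pKa = −log(1.1 × 10^-10) = 9.959
Henderson–Hasselbalch: pH = pKa + log([C6H5O-]/[C6H5OH]) = 9.959 + log(0.22/0.1)
pH = 9.959 + (+0.342) = 10.30

pH = 10.30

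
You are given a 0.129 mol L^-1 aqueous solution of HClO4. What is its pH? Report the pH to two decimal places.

pH = 0.89

HClO4 is a strong acid and dissociates completely, so [H+] = 0.129 M.
pH = -log(0.129) = 0.89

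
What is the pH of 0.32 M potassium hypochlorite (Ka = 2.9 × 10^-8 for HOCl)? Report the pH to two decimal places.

pH = 10.52

OCl- is the conjugate base of the weak acid HOCl.
Kb = Kw/Ka = 1.0×10^-14 / 2.9 × 10^-8 = 3.45 × 10^-7
Let x = [OH-] at equilibrium. Kb = x²/(0.32 − x).
Since Kb ≪ C₀, x ≈ √(Kb·C₀) = 3.32 × 10^-4 M.
Check: 0.1% ionized — well under 5%, approximation valid.
pOH = −log(3.32 × 10^-4) = 3.48; pH = 14.00 − 3.48 = 10.52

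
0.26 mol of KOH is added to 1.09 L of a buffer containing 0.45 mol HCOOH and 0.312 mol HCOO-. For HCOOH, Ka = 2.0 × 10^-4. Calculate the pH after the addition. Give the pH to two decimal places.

pH = 4.18

OH- converts HCOOH to HCOO-: HCOOH → 0.19 mol, HCOO- → 0.572 mol.
pKa = −log(2.0 × 10^-4) = 3.699
Henderson–Hasselbalch with mole ratio 0.572/0.19: pH = 3.699 + (+0.479)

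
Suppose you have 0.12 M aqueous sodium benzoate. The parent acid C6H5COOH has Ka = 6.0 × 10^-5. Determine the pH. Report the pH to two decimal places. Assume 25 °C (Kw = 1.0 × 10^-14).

pH = 8.65

C6H5COO- is the conjugate base of the weak acid C6H5COOH.
Kb = Kw/Ka = 1.0×10^-14 / 6.0 × 10^-5 = 1.67 × 10^-10
Kb = [OH-]²/(0.12 − [OH-]) = 1.67 × 10^-10
Since Kb ≪ C₀, [OH-] ≈ √(Kb·C₀) = 4.48 × 10^-6 M.
([OH-]/C₀ = 0.0037% < 5%, so the approximation holds.)
pOH = 5.35, so pH = 14.00 − pOH = 8.65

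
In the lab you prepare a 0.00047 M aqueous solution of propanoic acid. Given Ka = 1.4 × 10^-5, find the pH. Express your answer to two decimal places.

CH3CH2COOH ⇌ CH3CH2COO- + H+
From the ICE table, Ka = x²/(0.00047 − x) = 1.4 × 10^-5.
Here C₀/Ka ≈ 33.6, so the small-x approximation fails. Use the quadratic:
x = (−Ka + √(Ka² + 4·Ka·C₀))/2 = 7.44 × 10^-5 M
pH = −log(7.44 × 10^-5) = 4.13

pH = 4.13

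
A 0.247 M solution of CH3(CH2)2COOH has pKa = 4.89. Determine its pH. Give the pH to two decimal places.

pH = 2.75

CH3(CH2)2COOH ⇌ CH3(CH2)2COO- + H+
Ka = 10^(−4.89) = 1.29 × 10^-5
Ka = x²/(0.247 − x) = 1.29 × 10^-5
Neglecting x in the denominator: x = √(1.29 × 10^-5 × 0.247) = 1.79 × 10^-3 M
(x/C₀ = 0.72% < 5%, so the approximation holds.)
pH = −log(1.79 × 10^-3) = 2.75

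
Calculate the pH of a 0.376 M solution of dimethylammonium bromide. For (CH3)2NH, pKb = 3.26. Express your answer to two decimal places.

(CH3)2NH2+ is the conjugate acid of the weak base (CH3)2NH.
Kb = 10^(−3.26) = 5.50 × 10^-4
Ka = Kw/Kb = 1.0×10^-14 / 5.50 × 10^-4 = 1.82 × 10^-11
From the ICE table, Ka = x²/(0.376 − x) = 1.82 × 10^-11.
Neglecting x in the denominator: x = √(1.82 × 10^-11 × 0.376) = 2.62 × 10^-6 M
Check: 0.0007% ionized — well under 5%, approximation valid.
pH = −log(2.62 × 10^-6) = 5.58

pH = 5.58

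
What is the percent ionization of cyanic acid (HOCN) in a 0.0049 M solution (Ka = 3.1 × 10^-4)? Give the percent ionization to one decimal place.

HOCN ⇌ OCN- + H+; let x = [H+] at equilibrium.
Ka = x²/(C₀ − x); solving the quadratic gives x = 1.09 × 10^-3 M.
% ionization = x/C₀ × 100% = 1.09 × 10^-3/0.0049 × 100% = 22.2%

22.2%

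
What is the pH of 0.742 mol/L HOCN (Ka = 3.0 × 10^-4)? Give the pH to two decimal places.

pH = 1.83

HOCN ⇌ OCN- + H+
Ka = x²/(0.742 − x) = 3.0 × 10^-4
Since Ka ≪ C₀, x ≈ √(Ka·C₀) = 1.49 × 10^-2 M.
(x/C₀ = 2% < 5%, so the approximation holds.)
pH = −log[H+] = −log(1.49 × 10^-2) = 1.83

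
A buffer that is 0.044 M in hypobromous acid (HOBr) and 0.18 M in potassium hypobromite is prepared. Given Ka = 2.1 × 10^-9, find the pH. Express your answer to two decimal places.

pH = 9.29

pKa = −log(2.1 × 10^-9) = 8.678
Henderson–Hasselbalch: pH = pKa + log([OBr-]/[HOBr]) = 8.678 + log(0.18/0.044)
pH = 8.678 + (+0.612) = 9.29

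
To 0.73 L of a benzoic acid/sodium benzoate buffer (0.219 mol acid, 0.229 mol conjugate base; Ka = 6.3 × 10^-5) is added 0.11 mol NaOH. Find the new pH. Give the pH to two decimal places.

pH = 4.69

After neutralization: n(C6H5COOH) = 0.109 mol, n(C6H5COO-) = 0.339 mol.
pKa = −log(6.3 × 10^-5) = 4.201
Henderson–Hasselbalch with mole ratio 0.339/0.109: pH = 4.201 + (+0.493)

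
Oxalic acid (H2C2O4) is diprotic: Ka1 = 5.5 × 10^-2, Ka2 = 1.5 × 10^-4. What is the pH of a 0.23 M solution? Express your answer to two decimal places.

Since Ka1 ≫ Ka2, the first ionization dominates [H+].
Ka1 = x²/(0.23 − x) = 5.5 × 10^-2
Solving the quadratic: x = (−Ka1 + √(Ka1² + 4·Ka1·C₀))/2 = 8.83 × 10^-2 M
pH = −log(8.83 × 10^-2) = 1.05

pH = 1.05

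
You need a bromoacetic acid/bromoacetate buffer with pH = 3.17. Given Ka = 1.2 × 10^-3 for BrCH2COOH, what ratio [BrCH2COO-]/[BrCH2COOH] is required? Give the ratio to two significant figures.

ratio = 1.8

pKa = -log(1.2 × 10^-3) = 2.921
pH = pKa + log(r) ⇒ log(r) = 3.17 − 2.921 = +0.249
r = [BrCH2COO-]/[BrCH2COOH] = 10^(+0.249) = 1.77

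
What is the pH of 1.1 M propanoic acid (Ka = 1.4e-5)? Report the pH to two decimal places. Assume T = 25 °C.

CH3CH2COOH ⇌ CH3CH2COO- + H+
Let x = [H+] at equilibrium. Ka = x²/(1.1 − x).
Neglecting x in the denominator: x = √(1.4 × 10^-5 × 1.1) = 3.92 × 10^-3 M
pH = −log(3.92 × 10^-3) = 2.41

pH = 2.41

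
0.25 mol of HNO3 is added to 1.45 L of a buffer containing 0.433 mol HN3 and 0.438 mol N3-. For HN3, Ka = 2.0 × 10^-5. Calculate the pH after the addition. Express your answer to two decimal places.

After neutralization: n(HN3) = 0.683 mol, n(N3-) = 0.188 mol.
pKa = −log(2.0 × 10^-5) = 4.699
pH = pKa + log(n_N3-/n_HN3) = 4.699 + log(0.188/0.683) = 4.699 + (-0.560)

pH = 4.14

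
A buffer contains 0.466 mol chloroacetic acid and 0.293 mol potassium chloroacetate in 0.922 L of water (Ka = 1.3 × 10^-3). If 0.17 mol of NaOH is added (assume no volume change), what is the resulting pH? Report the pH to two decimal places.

pH = 3.08

After neutralization: n(ClCH2COOH) = 0.296 mol, n(ClCH2COO-) = 0.463 mol.
pKa = −log(1.3 × 10^-3) = 2.886
pH = pKa + log(n_ClCH2COO-/n_ClCH2COOH) = 2.886 + log(0.463/0.296) = 2.886 + (+0.194)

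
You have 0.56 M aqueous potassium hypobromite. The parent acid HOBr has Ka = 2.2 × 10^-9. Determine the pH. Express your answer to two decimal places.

pH = 11.20

OBr- is the conjugate base of the weak acid HOBr.
Kb = Kw/Ka = 1.0×10^-14 / 2.2 × 10^-9 = 4.55 × 10^-6
From the ICE table, Kb = x²/(0.56 − x) = 4.55 × 10^-6.
Since Kb ≪ C₀, x ≈ √(Kb·C₀) = 1.60 × 10^-3 M.
Check: 0.29% ionized — well under 5%, approximation valid.
pOH = −log(1.60 × 10^-3) = 2.80; pH = 14.00 − 2.80 = 11.20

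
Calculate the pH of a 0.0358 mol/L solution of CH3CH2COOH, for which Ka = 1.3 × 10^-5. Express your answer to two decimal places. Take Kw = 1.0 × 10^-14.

pH = 3.17

CH3CH2COOH ⇌ CH3CH2COO- + H+
From the ICE table, Ka = [H+]²/(0.0358 − [H+]) = 1.3 × 10^-5.
Since Ka ≪ C₀, [H+] ≈ √(Ka·C₀) = 6.82 × 10^-4 M.
Check: 1.9% ionized — well under 5%, approximation valid.
pH = −log[H+] = −log(6.82 × 10^-4) = 3.17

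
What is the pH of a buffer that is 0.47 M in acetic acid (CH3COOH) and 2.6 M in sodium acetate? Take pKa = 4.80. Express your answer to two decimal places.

pH = pKa + log([A⁻]/[HA]) = 4.80 + log(2.6/0.47)
pH = 4.80 + (+0.743) = 5.54

pH = 5.54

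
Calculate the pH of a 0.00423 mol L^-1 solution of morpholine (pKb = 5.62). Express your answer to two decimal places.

pH = 10.00

C4H8ONH + H2O ⇌ C4H8ONH2+ + OH-
Kb = 10^(−5.62) = 2.40 × 10^-6
Kb = x²/(0.00423 − x) = 2.40 × 10^-6
Assume x ≪ 0.00423: x ≈ √(2.40 × 10^-6 × 0.00423) = 1.01 × 10^-4 M
(x/C₀ = 2.4% < 5%, so the approximation holds.)
pOH = −log(1.01 × 10^-4) = 4.00; pH = 14.00 − 4.00 = 10.00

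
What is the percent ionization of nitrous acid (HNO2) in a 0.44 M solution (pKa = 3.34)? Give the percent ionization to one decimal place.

HNO2 ⇌ NO2- + H+; let x = [H+] at equilibrium.
Ka = 10^(−3.34) = 4.57 × 10^-4
x ≈ √(Ka·C₀) = √(4.57 × 10^-4 × 0.44) = 1.42 × 10^-2 M
Fraction ionized = 1.42 × 10^-2 / 0.44 = 0.0323 → 3.2%

3.2%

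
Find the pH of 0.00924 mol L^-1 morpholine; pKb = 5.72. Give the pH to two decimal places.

pH = 10.12

C4H8ONH + H2O ⇌ C4H8ONH2+ + OH-
Kb = 10^(−5.72) = 1.91 × 10^-6
Kb = [OH-]²/(0.00924 − [OH-]) = 1.91 × 10^-6
Since Kb ≪ C₀, [OH-] ≈ √(Kb·C₀) = 1.33 × 10^-4 M.
([OH-]/C₀ = 1.4% < 5%, so the approximation holds.)
pOH = −log(1.33 × 10^-4) = 3.88; pH = 14.00 − 3.88 = 10.12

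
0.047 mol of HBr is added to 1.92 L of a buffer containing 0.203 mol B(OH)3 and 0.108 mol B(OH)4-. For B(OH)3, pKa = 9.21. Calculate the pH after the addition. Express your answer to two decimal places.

After neutralization: n(B(OH)3) = 0.25 mol, n(B(OH)4-) = 0.061 mol.
pH = pKa + log(n_B(OH)4-/n_B(OH)3) = 9.21 + log(0.061/0.25) = 9.21 + (-0.613)

pH = 8.60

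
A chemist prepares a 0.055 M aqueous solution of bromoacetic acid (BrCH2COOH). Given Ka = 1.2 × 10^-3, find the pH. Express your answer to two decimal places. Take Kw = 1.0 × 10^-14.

BrCH2COOH ⇌ BrCH2COO- + H+
From the ICE table, Ka = [H+]²/(0.055 − [H+]) = 1.2 × 10^-3.
[H+] is not negligible relative to C₀; solve [H+]² + 0.0012·[H+] − 6.6e-05 = 0.
[H+] = [−0.0012 + √(0.0012² + 0.000264)]/2 = 7.55 × 10^-3 M
pH = −log[H+] = −log(7.55 × 10^-3) = 2.12

pH = 2.12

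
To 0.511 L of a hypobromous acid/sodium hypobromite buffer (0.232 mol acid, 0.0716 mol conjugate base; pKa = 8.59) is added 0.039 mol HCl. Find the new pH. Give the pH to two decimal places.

Added H+ converts OBr- to HOBr: HOBr → 0.271 mol, OBr- → 0.0326 mol.
pH = pKa + log(n_OBr-/n_HOBr) = 8.59 + log(0.0326/0.271) = 8.59 + (-0.920)

pH = 7.67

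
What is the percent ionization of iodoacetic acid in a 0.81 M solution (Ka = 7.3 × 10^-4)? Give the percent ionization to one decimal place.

3.0%

ICH2COOH ⇌ ICH2COO- + H+; let x = [H+] at equilibrium.
x ≈ √(Ka·C₀) = √(7.3 × 10^-4 × 0.81) = 2.43 × 10^-2 M
% ionization = x/C₀ × 100% = 2.43 × 10^-2/0.81 × 100% = 3.0%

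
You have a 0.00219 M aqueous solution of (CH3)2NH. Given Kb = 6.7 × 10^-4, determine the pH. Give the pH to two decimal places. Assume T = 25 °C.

pH = 10.96

(CH3)2NH + H2O ⇌ (CH3)2NH2+ + OH-
Kb = [OH-]²/(0.00219 − [OH-]) = 6.7 × 10^-4
The 5% rule fails; solving [OH-]² + Kb·[OH-] − Kb·C₀ = 0 exactly:
[OH-] = [−0.00067 + √(0.00067² + 5.87e-06)]/2 = 9.22 × 10^-4 M
pOH = −log(9.22 × 10^-4) = 3.04; pH = 14.00 − 3.04 = 10.96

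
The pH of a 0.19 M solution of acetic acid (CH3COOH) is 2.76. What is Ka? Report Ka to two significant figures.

Ka = 1.6 × 10^-5

[H+] = 10^(-2.76) = 1.74 × 10^-3 M
At equilibrium [HA] = 0.19 − 1.74 × 10^-3 = 1.88 × 10^-1 M
Ka = [H+][A-]/[HA] = (1.74 × 10^-3)² / 1.88 × 10^-1 = 1.6 × 10^-5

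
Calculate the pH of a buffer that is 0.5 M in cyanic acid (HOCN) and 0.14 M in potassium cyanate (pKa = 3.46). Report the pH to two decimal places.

pH = 2.91

Henderson–Hasselbalch: pH = pKa + log([OCN-]/[HOCN]) = 3.46 + log(0.14/0.5)
pH = 3.46 + (-0.553) = 2.91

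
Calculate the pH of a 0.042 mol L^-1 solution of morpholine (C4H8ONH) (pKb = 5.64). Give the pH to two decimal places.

pH = 10.49

C4H8ONH + H2O ⇌ C4H8ONH2+ + OH-
Kb = 10^(−5.64) = 2.29 × 10^-6
From the ICE table, Kb = [OH-]²/(0.042 − [OH-]) = 2.29 × 10^-6.
Assume [OH-] ≪ 0.042: [OH-] ≈ √(2.29 × 10^-6 × 0.042) = 3.10 × 10^-4 M
Check: 0.74% ionized — well under 5%, approximation valid.
pOH = −log(3.10 × 10^-4) = 3.51; pH = 14.00 − 3.51 = 10.49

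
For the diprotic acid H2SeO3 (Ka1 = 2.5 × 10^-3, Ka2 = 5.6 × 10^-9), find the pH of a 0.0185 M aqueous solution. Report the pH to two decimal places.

pH = 2.25

Since Ka1 ≫ Ka2, the first ionization dominates [H+].
Ka1 = x²/(0.0185 − x) = 2.5 × 10^-3
Solving the quadratic: x = (−Ka1 + √(Ka1² + 4·Ka1·C₀))/2 = 5.66 × 10^-3 M
pH = −log(5.66 × 10^-3) = 2.25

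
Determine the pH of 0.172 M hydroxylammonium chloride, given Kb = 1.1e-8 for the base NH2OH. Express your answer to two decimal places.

NH3OH+ is the conjugate acid of the weak base NH2OH.
Ka = Kw/Kb = 1.0×10^-14 / 1.1 × 10^-8 = 9.09 × 10^-7
Let x = [H+] at equilibrium. Ka = x²/(0.172 − x).
Assume x ≪ 0.172: x ≈ √(9.09 × 10^-7 × 0.172) = 3.95 × 10^-4 M
(x/C₀ = 0.23% < 5%, so the approximation holds.)
pH = −log[H+] = −log(3.95 × 10^-4) = 3.40

pH = 3.40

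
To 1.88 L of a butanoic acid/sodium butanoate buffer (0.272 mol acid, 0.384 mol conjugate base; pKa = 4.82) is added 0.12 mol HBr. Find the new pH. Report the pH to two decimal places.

pH = 4.65

After neutralization: n(CH3(CH2)2COOH) = 0.392 mol, n(CH3(CH2)2COO-) = 0.264 mol.
pH = pKa + log(n_CH3(CH2)2COO-/n_CH3(CH2)2COOH) = 4.82 + log(0.264/0.392) = 4.82 + (-0.172)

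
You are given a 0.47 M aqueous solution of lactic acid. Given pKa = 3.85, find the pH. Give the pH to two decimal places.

CH3CH(OH)COOH ⇌ CH3CH(OH)COO- + H+
Ka = 10^(−3.85) = 1.41 × 10^-4
From the ICE table, Ka = [H+]²/(0.47 − [H+]) = 1.41 × 10^-4.
Neglecting [H+] in the denominator: [H+] = √(1.41 × 10^-4 × 0.47) = 8.14 × 10^-3 M
Check: 1.7% ionized — well under 5%, approximation valid.
pH = −log[H+] = −log(8.14 × 10^-3) = 2.09

pH = 2.09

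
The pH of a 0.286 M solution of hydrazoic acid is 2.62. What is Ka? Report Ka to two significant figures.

[H+] = 10^(-2.62) = 2.40 × 10^-3 M
At equilibrium [HA] = 0.286 − 2.40 × 10^-3 = 2.84 × 10^-1 M
Ka = [H+][A-]/[HA] = (2.40 × 10^-3)² / 2.84 × 10^-1 = 2.0 × 10^-5

Ka = 2.0 × 10^-5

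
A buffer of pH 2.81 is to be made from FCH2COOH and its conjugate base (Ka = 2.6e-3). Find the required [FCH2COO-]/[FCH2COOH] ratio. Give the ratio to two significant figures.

ratio = 1.7

pKa = -log(2.6 × 10^-3) = 2.585
pH = pKa + log(r) ⇒ log(r) = 2.81 − 2.585 = +0.225
r = [FCH2COO-]/[FCH2COOH] = 10^(+0.225) = 1.68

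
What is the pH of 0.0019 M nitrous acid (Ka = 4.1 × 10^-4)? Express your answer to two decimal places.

HNO2 ⇌ NO2- + H+
Ka = [H+]²/(0.0019 − [H+]) = 4.1 × 10^-4
The 5% rule fails; solving [H+]² + Ka·[H+] − Ka·C₀ = 0 exactly:
[H+] = (−Ka + √(Ka² + 4·Ka·C₀))/2 = 7.01 × 10^-4 M
pH = −log(7.01 × 10^-4) = 3.15

pH = 3.15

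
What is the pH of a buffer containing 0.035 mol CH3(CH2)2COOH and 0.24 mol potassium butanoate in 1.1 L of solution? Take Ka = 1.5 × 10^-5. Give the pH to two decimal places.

pKa = −log(1.5 × 10^-5) = 4.824
Using pH = pKa + log([base]/[acid]) with [base]/[acid] = 0.24/0.035:
pH = 4.824 + (+0.836) = 5.66

pH = 5.66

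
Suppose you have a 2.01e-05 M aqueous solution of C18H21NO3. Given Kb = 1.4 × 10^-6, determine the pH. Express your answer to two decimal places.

pH = 8.67

C18H21NO3 + H2O ⇌ C18H22NO3+ + OH-
Kb = x²/(2.01e-05 − x) = 1.4 × 10^-6
The 5% rule fails; solving x² + Kb·x − Kb·C₀ = 0 exactly:
x = (−Kb + √(Kb² + 4·Kb·C₀))/2 = 4.65 × 10^-6 M
pOH = −log(4.65 × 10^-6) = 5.33; pH = 14.00 − 5.33 = 8.67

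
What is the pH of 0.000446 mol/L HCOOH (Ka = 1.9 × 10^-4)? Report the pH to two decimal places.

pH = 3.68

HCOOH ⇌ HCOO- + H+
Ka = [H+]²/(0.000446 − [H+]) = 1.9 × 10^-4
The 5% rule fails; solving [H+]² + Ka·[H+] − Ka·C₀ = 0 exactly:
[H+] = (−Ka + √(Ka² + 4·Ka·C₀))/2 = 2.11 × 10^-4 M
pH = −log(2.11 × 10^-4) = 3.68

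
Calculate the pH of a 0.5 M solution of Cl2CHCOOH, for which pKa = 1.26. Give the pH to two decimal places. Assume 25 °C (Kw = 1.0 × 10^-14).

Cl2CHCOOH ⇌ Cl2CHCOO- + H+
Ka = 10^(−1.26) = 5.50 × 10^-2
From the ICE table, Ka = [H+]²/(0.5 − [H+]) = 5.50 × 10^-2.
Here C₀/Ka ≈ 9.09, so the small-[H+] approximation fails. Use the quadratic:
[H+] = (−Ka + √(Ka² + 4·Ka·C₀))/2 = 1.41 × 10^-1 M
pH = −log(1.41 × 10^-1) = 0.85

pH = 0.85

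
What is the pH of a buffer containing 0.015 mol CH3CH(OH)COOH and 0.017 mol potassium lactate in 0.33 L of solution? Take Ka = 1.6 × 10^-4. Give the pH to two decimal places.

pH = 3.85

pKa = −log(1.6 × 10^-4) = 3.796
Using pH = pKa + log([base]/[acid]) with [base]/[acid] = 0.017/0.015:
pH = 3.796 + (+0.054) = 3.85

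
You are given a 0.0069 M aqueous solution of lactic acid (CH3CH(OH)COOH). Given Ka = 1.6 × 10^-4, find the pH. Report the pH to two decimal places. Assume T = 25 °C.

pH = 3.01

CH3CH(OH)COOH ⇌ CH3CH(OH)COO- + H+
Ka = [H+]²/(0.0069 − [H+]) = 1.6 × 10^-4
Here C₀/Ka ≈ 43.1, so the small-[H+] approximation fails. Use the quadratic:
[H+] = [−0.00016 + √(0.00016² + 4.42e-06)]/2 = 9.74 × 10^-4 M
pH = −log[H+] = −log(9.74 × 10^-4) = 3.01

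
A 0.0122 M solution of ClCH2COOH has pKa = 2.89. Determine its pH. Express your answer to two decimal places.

pH = 2.47

ClCH2COOH ⇌ ClCH2COO- + H+
Ka = 10^(−2.89) = 1.29 × 10^-3
Ka = [H+]²/(0.0122 − [H+]) = 1.29 × 10^-3
[H+] is not negligible relative to C₀; solve [H+]² + 0.00129·[H+] − 1.57e-05 = 0.
[H+] = [−0.00129 + √(0.00129² + 6.3e-05)]/2 = 3.37 × 10^-3 M
pH = −log(3.37 × 10^-3) = 2.47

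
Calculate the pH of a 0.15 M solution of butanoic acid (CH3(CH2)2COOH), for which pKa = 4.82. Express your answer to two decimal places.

pH = 2.82

CH3(CH2)2COOH ⇌ CH3(CH2)2COO- + H+
Ka = 10^(−4.82) = 1.51 × 10^-5
From the ICE table, Ka = [H+]²/(0.15 − [H+]) = 1.51 × 10^-5.
Since Ka ≪ C₀, [H+] ≈ √(Ka·C₀) = 1.50 × 10^-3 M.
pH = −log[H+] = −log(1.50 × 10^-3) = 2.82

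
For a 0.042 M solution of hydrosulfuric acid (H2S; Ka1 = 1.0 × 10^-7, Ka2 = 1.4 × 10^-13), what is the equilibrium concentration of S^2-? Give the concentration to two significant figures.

First ionization gives [H+] ≈ [HS-] = 6.48 × 10^-5 M.
Second step: Ka2 = [H+][S^2-]/[HS-] ≈ [S^2-] (since [H+] ≈ [HS-]).
So [S^2-] ≈ Ka2.

1.4 × 10^-13 M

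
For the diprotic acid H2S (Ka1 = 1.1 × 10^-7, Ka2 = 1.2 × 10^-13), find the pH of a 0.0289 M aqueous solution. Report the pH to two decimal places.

Since Ka1 ≫ Ka2, the first ionization dominates [H+].
Ka1 = x²/(0.0289 − x) = 1.1 × 10^-7
x ≈ √(1.1 × 10^-7 × 0.0289) = 5.64 × 10^-5 M
pH = −log(5.64 × 10^-5) = 4.25

pH = 4.25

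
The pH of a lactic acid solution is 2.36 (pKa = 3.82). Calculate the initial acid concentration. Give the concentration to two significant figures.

C₀ = 1.3 × 10^-1 M

[H+] = 10^(-2.36) = 4.37 × 10^-3 M = x
Ka = 10^(−3.82) = 1.51 × 10^-4
Ka = x²/(C₀ − x) ⇒ C₀ = x + x²/Ka
C₀ = 4.37 × 10^-3 + (4.37 × 10^-3)²/(1.51 × 10^-4) = 1.31 × 10^-1 M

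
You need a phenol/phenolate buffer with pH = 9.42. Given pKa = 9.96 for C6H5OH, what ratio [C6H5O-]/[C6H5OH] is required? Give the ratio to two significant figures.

pH = pKa + log(r) ⇒ log(r) = 9.42 − 9.96 = -0.54
r = [C6H5O-]/[C6H5OH] = 10^(-0.54) = 0.288

ratio = 0.29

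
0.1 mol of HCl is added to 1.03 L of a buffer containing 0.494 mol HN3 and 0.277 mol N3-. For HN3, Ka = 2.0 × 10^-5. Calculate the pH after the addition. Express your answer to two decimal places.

pH = 4.17

Added H+ converts N3- to HN3: HN3 → 0.594 mol, N3- → 0.177 mol.
pKa = −log(2.0 × 10^-5) = 4.699
pH = pKa + log([A⁻]/[HA]) = 4.699 + log(0.177/0.594) = 4.699 -0.526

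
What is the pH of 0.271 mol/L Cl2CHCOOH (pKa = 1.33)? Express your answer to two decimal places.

pH = 1.04

Cl2CHCOOH ⇌ Cl2CHCOO- + H+
Ka = 10^(−1.33) = 4.68 × 10^-2
Ka = [H+]²/(0.271 − [H+]) = 4.68 × 10^-2
Here C₀/Ka ≈ 5.79, so the small-[H+] approximation fails. Use the quadratic:
[H+] = [−0.0468 + √(0.0468² + 0.0507)]/2 = 9.16 × 10^-2 M
pH = −log(9.16 × 10^-2) = 1.04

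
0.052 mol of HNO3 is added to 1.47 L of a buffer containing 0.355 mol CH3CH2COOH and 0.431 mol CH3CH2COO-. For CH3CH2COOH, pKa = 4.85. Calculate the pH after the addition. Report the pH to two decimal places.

pH = 4.82

Added H+ converts CH3CH2COO- to CH3CH2COOH: CH3CH2COOH → 0.407 mol, CH3CH2COO- → 0.379 mol.
pH = pKa + log(n_CH3CH2COO-/n_CH3CH2COOH) = 4.85 + log(0.379/0.407) = 4.85 + (-0.031)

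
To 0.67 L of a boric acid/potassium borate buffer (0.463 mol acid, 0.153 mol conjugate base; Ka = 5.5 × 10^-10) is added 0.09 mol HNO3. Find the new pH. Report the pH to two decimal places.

Added H+ converts B(OH)4- to B(OH)3: B(OH)3 → 0.553 mol, B(OH)4- → 0.063 mol.
pKa = −log(5.5 × 10^-10) = 9.260
pH = pKa + log([A⁻]/[HA]) = 9.260 + log(0.063/0.553) = 9.260 -0.943

pH = 8.32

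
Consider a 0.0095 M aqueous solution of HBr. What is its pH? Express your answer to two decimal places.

HBr is a strong acid and dissociates completely, so [H+] = 0.0095 M.
pH = -log(0.0095) = 2.02

pH = 2.02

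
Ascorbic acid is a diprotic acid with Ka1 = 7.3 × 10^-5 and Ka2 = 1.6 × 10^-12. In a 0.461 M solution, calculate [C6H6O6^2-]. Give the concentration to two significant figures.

First ionization gives [H+] ≈ [HC6H6O6-] = 5.80 × 10^-3 M.
Second step: Ka2 = [H+][C6H6O6^2-]/[HC6H6O6-] ≈ [C6H6O6^2-] (since [H+] ≈ [HC6H6O6-]).
So [C6H6O6^2-] ≈ Ka2.

1.6 × 10^-12 M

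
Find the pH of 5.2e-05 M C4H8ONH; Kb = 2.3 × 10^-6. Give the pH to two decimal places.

pH = 8.99

C4H8ONH + H2O ⇌ C4H8ONH2+ + OH-
From the ICE table, Kb = [OH-]²/(5.2e-05 − [OH-]) = 2.3 × 10^-6.
Here C₀/Kb ≈ 22.6, so the small-[OH-] approximation fails. Use the quadratic:
[OH-] = [−2.3e-06 + √(2.3e-06² + 4.78e-10)]/2 = 9.85 × 10^-6 M
pOH = −log(9.85 × 10^-6) = 5.01; pH = 14.00 − 5.01 = 8.99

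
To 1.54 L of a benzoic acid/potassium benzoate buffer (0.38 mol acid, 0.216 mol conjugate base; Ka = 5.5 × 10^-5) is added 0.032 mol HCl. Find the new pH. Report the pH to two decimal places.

After neutralization: n(C6H5COOH) = 0.412 mol, n(C6H5COO-) = 0.184 mol.
pKa = −log(5.5 × 10^-5) = 4.260
pH = pKa + log(n_C6H5COO-/n_C6H5COOH) = 4.260 + log(0.184/0.412) = 4.260 + (-0.350)

pH = 3.91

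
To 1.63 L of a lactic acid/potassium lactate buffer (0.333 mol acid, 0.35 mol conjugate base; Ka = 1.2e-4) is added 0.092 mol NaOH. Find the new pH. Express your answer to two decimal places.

pH = 4.18

After neutralization: n(CH3CH(OH)COOH) = 0.241 mol, n(CH3CH(OH)COO-) = 0.442 mol.
pKa = −log(1.2 × 10^-4) = 3.921
Henderson–Hasselbalch with mole ratio 0.442/0.241: pH = 3.921 + (+0.263)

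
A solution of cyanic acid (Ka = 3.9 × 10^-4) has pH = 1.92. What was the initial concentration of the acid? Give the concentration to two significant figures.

C₀ = 3.8 × 10^-1 M

[H+] = 10^(-1.92) = 1.20 × 10^-2 M = x
Ka = x²/(C₀ − x) ⇒ C₀ = x + x²/Ka
C₀ = 1.20 × 10^-2 + (1.20 × 10^-2)²/(3.9 × 10^-4) = 3.81 × 10^-1 M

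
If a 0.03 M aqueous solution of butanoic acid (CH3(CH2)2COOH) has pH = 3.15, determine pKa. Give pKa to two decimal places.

pKa = 4.77

[H+] = 10^(-3.15) = 7.08 × 10^-4 M
At equilibrium [HA] = 0.03 − 7.08 × 10^-4 = 2.93 × 10^-2 M
Ka = [H+][A-]/[HA] = (7.08 × 10^-4)² / 2.93 × 10^-2 = 1.71 × 10^-5
pKa = -log(1.71 × 10^-5) = 4.77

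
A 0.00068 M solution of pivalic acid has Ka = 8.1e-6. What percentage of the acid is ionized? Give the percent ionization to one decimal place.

10.3%

(CH3)3CCOOH ⇌ (CH3)3CCOO- + H+; let x = [H+] at equilibrium.
Ka = x²/(C₀ − x); solving the quadratic gives x = 7.03 × 10^-5 M.
Fraction ionized = 7.03 × 10^-5 / 0.00068 = 0.1034 → 10.3%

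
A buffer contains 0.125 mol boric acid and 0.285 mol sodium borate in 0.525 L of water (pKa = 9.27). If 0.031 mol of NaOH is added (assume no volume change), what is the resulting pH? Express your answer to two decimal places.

OH- converts B(OH)3 to B(OH)4-: B(OH)3 → 0.094 mol, B(OH)4- → 0.316 mol.
pH = pKa + log(n_B(OH)4-/n_B(OH)3) = 9.27 + log(0.316/0.094) = 9.27 + (+0.527)

pH = 9.80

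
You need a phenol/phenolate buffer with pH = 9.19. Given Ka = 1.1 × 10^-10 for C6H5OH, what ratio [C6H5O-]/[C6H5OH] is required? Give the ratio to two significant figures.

pKa = -log(1.1 × 10^-10) = 9.959
pH = pKa + log(r) ⇒ log(r) = 9.19 − 9.959 = -0.769
r = [C6H5O-]/[C6H5OH] = 10^(-0.769) = 0.17

ratio = 0.17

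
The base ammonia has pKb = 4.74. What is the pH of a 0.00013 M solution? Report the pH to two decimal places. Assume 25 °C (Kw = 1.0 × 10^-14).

NH3 + H2O ⇌ NH4+ + OH-
Kb = 10^(−4.74) = 1.82 × 10^-5
From the ICE table, Kb = [OH-]²/(0.00013 − [OH-]) = 1.82 × 10^-5.
The 5% rule fails; solving [OH-]² + Kb·[OH-] − Kb·C₀ = 0 exactly:
[OH-] = [−1.82e-05 + √(1.82e-05² + 9.46e-09)]/2 = 4.04 × 10^-5 M
pOH = 4.39, so pH = 14.00 − pOH = 9.61

pH = 9.61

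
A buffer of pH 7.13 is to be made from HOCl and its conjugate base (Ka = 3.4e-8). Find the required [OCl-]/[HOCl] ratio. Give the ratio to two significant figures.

ratio = 0.46

pKa = -log(3.4 × 10^-8) = 7.469
pH = pKa + log(r) ⇒ log(r) = 7.13 − 7.469 = -0.339
r = [OCl-]/[HOCl] = 10^(-0.339) = 0.458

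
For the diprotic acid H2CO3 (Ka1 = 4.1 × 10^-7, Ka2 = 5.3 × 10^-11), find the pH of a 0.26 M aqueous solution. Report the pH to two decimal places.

Since Ka1 ≫ Ka2, the first ionization dominates [H+].
Ka1 = x²/(0.26 − x) = 4.1 × 10^-7
x ≈ √(4.1 × 10^-7 × 0.26) = 3.26 × 10^-4 M
pH = −log(3.26 × 10^-4) = 3.49

pH = 3.49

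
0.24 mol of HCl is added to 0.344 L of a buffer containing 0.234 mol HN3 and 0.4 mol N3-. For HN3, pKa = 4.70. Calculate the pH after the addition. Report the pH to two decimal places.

pH = 4.23

After neutralization: n(HN3) = 0.474 mol, n(N3-) = 0.16 mol.
pH = pKa + log([A⁻]/[HA]) = 4.70 + log(0.16/0.474) = 4.70 -0.472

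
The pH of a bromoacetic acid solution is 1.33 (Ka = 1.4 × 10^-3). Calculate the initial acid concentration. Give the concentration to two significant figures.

C₀ = 1.6 M

[H+] = 10^(-1.33) = 4.68 × 10^-2 M = x
Ka = x²/(C₀ − x) ⇒ C₀ = x + x²/Ka
C₀ = 4.68 × 10^-2 + (4.68 × 10^-2)²/(1.4 × 10^-3) = 1.61 M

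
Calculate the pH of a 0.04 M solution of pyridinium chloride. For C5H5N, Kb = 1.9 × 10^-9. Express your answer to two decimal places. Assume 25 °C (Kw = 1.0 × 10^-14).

C5H5NH+ is the conjugate acid of the weak base C5H5N.
Ka = Kw/Kb = 1.0×10^-14 / 1.9 × 10^-9 = 5.26 × 10^-6
Ka = [H+]²/(0.04 − [H+]) = 5.26 × 10^-6
Assume [H+] ≪ 0.04: [H+] ≈ √(5.26 × 10^-6 × 0.04) = 4.59 × 10^-4 M
Check: 1.1% ionized — well under 5%, approximation valid.
pH = −log[H+] = −log(4.59 × 10^-4) = 3.34

pH = 3.34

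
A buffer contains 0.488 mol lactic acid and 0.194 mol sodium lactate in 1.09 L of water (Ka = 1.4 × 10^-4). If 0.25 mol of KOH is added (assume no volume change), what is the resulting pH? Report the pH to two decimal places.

pH = 4.12

After neutralization: n(CH3CH(OH)COOH) = 0.238 mol, n(CH3CH(OH)COO-) = 0.444 mol.
pKa = −log(1.4 × 10^-4) = 3.854
pH = pKa + log(n_CH3CH(OH)COO-/n_CH3CH(OH)COOH) = 3.854 + log(0.444/0.238) = 3.854 + (+0.271)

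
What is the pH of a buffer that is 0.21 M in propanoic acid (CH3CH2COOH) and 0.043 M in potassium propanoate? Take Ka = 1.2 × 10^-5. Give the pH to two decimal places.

pKa = −log(1.2 × 10^-5) = 4.921
Henderson–Hasselbalch: pH = pKa + log([CH3CH2COO-]/[CH3CH2COOH]) = 4.921 + log(0.043/0.21)
pH = 4.921 + (-0.689) = 4.23

pH = 4.23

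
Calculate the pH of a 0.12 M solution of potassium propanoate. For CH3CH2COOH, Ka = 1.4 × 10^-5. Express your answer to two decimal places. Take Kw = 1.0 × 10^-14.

CH3CH2COO- is the conjugate base of the weak acid CH3CH2COOH.
Kb = Kw/Ka = 1.0×10^-14 / 1.4 × 10^-5 = 7.14 × 10^-10
Kb = x²/(0.12 − x) = 7.14 × 10^-10
Assume x ≪ 0.12: x ≈ √(7.14 × 10^-10 × 0.12) = 9.26 × 10^-6 M
pOH = 5.03, so pH = 14.00 − pOH = 8.97

pH = 8.97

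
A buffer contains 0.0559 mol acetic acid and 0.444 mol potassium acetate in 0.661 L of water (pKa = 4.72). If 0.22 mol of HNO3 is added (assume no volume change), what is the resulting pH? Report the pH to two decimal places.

Added H+ converts CH3COO- to CH3COOH: CH3COOH → 0.276 mol, CH3COO- → 0.224 mol.
pH = pKa + log(n_CH3COO-/n_CH3COOH) = 4.72 + log(0.224/0.276) = 4.72 + (-0.091)

pH = 4.63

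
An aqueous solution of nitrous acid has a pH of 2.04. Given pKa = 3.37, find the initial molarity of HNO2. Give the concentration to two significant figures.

C₀ = 2.0 × 10^-1 M

[H+] = 10^(-2.04) = 9.12 × 10^-3 M = x
Ka = 10^(−3.37) = 4.27 × 10^-4
Ka = x²/(C₀ − x) ⇒ C₀ = x + x²/Ka
C₀ = 9.12 × 10^-3 + (9.12 × 10^-3)²/(4.27 × 10^-4) = 2.04 × 10^-1 M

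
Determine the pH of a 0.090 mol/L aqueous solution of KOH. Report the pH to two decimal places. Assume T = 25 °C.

KOH is a strong base; [OH-] = 0.09 M.
pOH = -log(0.09) = 1.05
pH = 14.00 - 1.05 = 12.95

pH = 12.95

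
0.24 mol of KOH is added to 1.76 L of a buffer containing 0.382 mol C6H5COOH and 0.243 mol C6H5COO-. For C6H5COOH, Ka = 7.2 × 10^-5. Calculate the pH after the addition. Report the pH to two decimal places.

After neutralization: n(C6H5COOH) = 0.142 mol, n(C6H5COO-) = 0.483 mol.
pKa = −log(7.2 × 10^-5) = 4.143
pH = pKa + log([A⁻]/[HA]) = 4.143 + log(0.483/0.142) = 4.143 +0.532

pH = 4.67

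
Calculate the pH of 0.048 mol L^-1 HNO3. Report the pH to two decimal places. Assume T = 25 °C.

pH = 1.32

HNO3 is a strong acid and dissociates completely, so [H+] = 0.048 M.
pH = -log(0.048) = 1.32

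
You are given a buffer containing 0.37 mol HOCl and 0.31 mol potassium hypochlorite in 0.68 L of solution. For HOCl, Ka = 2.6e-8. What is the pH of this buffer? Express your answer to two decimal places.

pKa = −log(2.6 × 10^-8) = 7.585
pH = pKa + log([A⁻]/[HA]) = 7.585 + log(0.31/0.37)
pH = 7.585 + (-0.077) = 7.51

pH = 7.51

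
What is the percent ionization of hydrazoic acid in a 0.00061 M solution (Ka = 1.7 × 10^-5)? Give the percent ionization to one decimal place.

HN3 ⇌ N3- + H+; let x = [H+] at equilibrium.
Ka = x²/(C₀ − x); solving the quadratic gives x = 9.37 × 10^-5 M.
Fraction ionized = 9.37 × 10^-5 / 0.00061 = 0.1536 → 15.4%

15.4%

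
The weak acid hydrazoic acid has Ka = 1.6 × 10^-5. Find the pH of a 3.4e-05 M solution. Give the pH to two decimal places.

HN3 ⇌ N3- + H+
From the ICE table, Ka = x²/(3.4e-05 − x) = 1.6 × 10^-5.
The 5% rule fails; solving x² + Ka·x − Ka·C₀ = 0 exactly:
x = [−1.6e-05 + √(1.6e-05² + 2.18e-09)]/2 = 1.67 × 10^-5 M
pH = −log[H+] = −log(1.67 × 10^-5) = 4.78

pH = 4.78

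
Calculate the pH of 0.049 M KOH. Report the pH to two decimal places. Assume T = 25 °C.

pH = 12.69

KOH is a strong base; [OH-] = 0.049 M.
pOH = -log(0.049) = 1.31
pH = 14.00 - 1.31 = 12.69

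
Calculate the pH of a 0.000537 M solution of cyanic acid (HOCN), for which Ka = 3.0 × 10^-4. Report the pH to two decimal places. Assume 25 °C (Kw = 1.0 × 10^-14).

pH = 3.56

HOCN ⇌ OCN- + H+
Ka = x²/(0.000537 − x) = 3.0 × 10^-4
The 5% rule fails; solving x² + Ka·x − Ka·C₀ = 0 exactly:
x = [−0.0003 + √(0.0003² + 6.44e-07)]/2 = 2.78 × 10^-4 M
pH = −log[H+] = −log(2.78 × 10^-4) = 3.56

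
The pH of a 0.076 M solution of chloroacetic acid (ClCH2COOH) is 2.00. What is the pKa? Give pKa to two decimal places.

[H+] = 10^(-2.00) = 1.00 × 10^-2 M
At equilibrium [HA] = 0.076 − 1.00 × 10^-2 = 6.60 × 10^-2 M
Ka = [H+][A-]/[HA] = (1.00 × 10^-2)² / 6.60 × 10^-2 = 1.52 × 10^-3
pKa = -log(1.52 × 10^-3) = 2.82

pKa = 2.82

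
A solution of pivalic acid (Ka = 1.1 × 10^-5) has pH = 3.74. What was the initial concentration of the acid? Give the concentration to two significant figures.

C₀ = 3.2 × 10^-3 M

[H+] = 10^(-3.74) = 1.82 × 10^-4 M = x
Ka = x²/(C₀ − x) ⇒ C₀ = x + x²/Ka
C₀ = 1.82 × 10^-4 + (1.82 × 10^-4)²/(1.1 × 10^-5) = 3.19 × 10^-3 M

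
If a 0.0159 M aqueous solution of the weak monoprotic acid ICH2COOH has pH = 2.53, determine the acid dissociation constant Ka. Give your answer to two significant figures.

Ka = 6.7 × 10^-4

[H+] = 10^(-2.53) = 2.95 × 10^-3 M
At equilibrium [HA] = 0.0159 − 2.95 × 10^-3 = 1.30 × 10^-2 M
Ka = [H+][A-]/[HA] = (2.95 × 10^-3)² / 1.30 × 10^-2 = 6.7 × 10^-4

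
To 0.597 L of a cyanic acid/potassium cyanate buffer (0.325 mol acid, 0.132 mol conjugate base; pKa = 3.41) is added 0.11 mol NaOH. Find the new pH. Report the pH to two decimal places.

pH = 3.46

OH- converts HOCN to OCN-: HOCN → 0.215 mol, OCN- → 0.242 mol.
pH = pKa + log(n_OCN-/n_HOCN) = 3.41 + log(0.242/0.215) = 3.41 + (+0.051)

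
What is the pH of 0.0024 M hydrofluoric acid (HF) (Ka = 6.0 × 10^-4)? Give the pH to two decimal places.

pH = 3.03

HF ⇌ F- + H+
From the ICE table, Ka = [H+]²/(0.0024 − [H+]) = 6.0 × 10^-4.
The 5% rule fails; solving [H+]² + Ka·[H+] − Ka·C₀ = 0 exactly:
[H+] = [−0.0006 + √(0.0006² + 5.76e-06)]/2 = 9.37 × 10^-4 M
pH = −log[H+] = −log(9.37 × 10^-4) = 3.03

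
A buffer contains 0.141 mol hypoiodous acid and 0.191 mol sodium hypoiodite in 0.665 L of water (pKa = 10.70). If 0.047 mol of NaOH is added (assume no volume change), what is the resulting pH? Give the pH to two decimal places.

pH = 11.10

OH- converts HOI to OI-: HOI → 0.094 mol, OI- → 0.238 mol.
Henderson–Hasselbalch with mole ratio 0.238/0.094: pH = 10.70 + (+0.403)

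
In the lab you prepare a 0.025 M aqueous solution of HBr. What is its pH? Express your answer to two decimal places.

HBr is a strong acid and dissociates completely, so [H+] = 0.025 M.
pH = -log(0.025) = 1.60

pH = 1.60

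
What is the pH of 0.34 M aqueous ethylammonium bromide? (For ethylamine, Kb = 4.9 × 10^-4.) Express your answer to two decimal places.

C2H5NH3+ is the conjugate acid of the weak base C2H5NH2.
Ka = Kw/Kb = 1.0×10^-14 / 4.9 × 10^-4 = 2.04 × 10^-11
From the ICE table, Ka = [H+]²/(0.34 − [H+]) = 2.04 × 10^-11.
Since Ka ≪ C₀, [H+] ≈ √(Ka·C₀) = 2.63 × 10^-6 M.
pH = −log(2.63 × 10^-6) = 5.58

pH = 5.58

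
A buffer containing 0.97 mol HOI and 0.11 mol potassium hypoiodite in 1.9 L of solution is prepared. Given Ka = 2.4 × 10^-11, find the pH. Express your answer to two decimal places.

pH = 9.67

pKa = −log(2.4 × 10^-11) = 10.620
Henderson–Hasselbalch: pH = pKa + log([OI-]/[HOI]) = 10.620 + log(0.11/0.97)
pH = 10.620 + (-0.945) = 9.67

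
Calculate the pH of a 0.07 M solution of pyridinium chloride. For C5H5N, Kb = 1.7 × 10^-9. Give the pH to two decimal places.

C5H5NH+ is the conjugate acid of the weak base C5H5N.
Ka = Kw/Kb = 1.0×10^-14 / 1.7 × 10^-9 = 5.88 × 10^-6
From the ICE table, Ka = x²/(0.07 − x) = 5.88 × 10^-6.
Since Ka ≪ C₀, x ≈ √(Ka·C₀) = 6.42 × 10^-4 M.
pH = −log(6.42 × 10^-4) = 3.19

pH = 3.19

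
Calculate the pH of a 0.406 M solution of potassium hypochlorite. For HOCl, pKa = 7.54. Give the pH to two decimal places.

OCl- is the conjugate base of the weak acid HOCl.
Ka = 10^(−7.54) = 2.88 × 10^-8
Kb = Kw/Ka = 1.0×10^-14 / 2.88 × 10^-8 = 3.47 × 10^-7
Kb = [OH-]²/(0.406 − [OH-]) = 3.47 × 10^-7
Assume [OH-] ≪ 0.406: [OH-] ≈ √(3.47 × 10^-7 × 0.406) = 3.75 × 10^-4 M
pOH = −log(3.75 × 10^-4) = 3.43; pH = 14.00 − 3.43 = 10.57

pH = 10.57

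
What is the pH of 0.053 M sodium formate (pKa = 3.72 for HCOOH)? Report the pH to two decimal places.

HCOO- is the conjugate base of the weak acid HCOOH.
Ka = 10^(−3.72) = 1.91 × 10^-4
Kb = Kw/Ka = 1.0×10^-14 / 1.91 × 10^-4 = 5.24 × 10^-11
From the ICE table, Kb = x²/(0.053 − x) = 5.24 × 10^-11.
Neglecting x in the denominator: x = √(5.24 × 10^-11 × 0.053) = 1.67 × 10^-6 M
Check: 0.0031% ionized — well under 5%, approximation valid.
pOH = 5.78, so pH = 14.00 − pOH = 8.22

pH = 8.22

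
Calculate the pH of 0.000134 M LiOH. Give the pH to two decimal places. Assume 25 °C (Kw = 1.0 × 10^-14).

LiOH is a strong base; [OH-] = 0.000134 M.
pOH = -log(0.000134) = 3.87
pH = 14.00 - 3.87 = 10.13

pH = 10.13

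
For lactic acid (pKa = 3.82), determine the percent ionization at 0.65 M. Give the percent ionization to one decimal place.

1.5%

CH3CH(OH)COOH ⇌ CH3CH(OH)COO- + H+; let x = [H+] at equilibrium.
Ka = 10^(−3.82) = 1.51 × 10^-4
x ≈ √(Ka·C₀) = √(1.51 × 10^-4 × 0.65) = 9.91 × 10^-3 M
% ionization = x/C₀ × 100% = 9.91 × 10^-3/0.65 × 100% = 1.5%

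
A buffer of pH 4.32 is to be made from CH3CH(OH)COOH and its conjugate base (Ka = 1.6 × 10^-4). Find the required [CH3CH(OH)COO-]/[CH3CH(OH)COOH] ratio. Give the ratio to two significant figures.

ratio = 3.3

pKa = -log(1.6 × 10^-4) = 3.796
pH = pKa + log(r) ⇒ log(r) = 4.32 − 3.796 = +0.524
r = [CH3CH(OH)COO-]/[CH3CH(OH)COOH] = 10^(+0.524) = 3.34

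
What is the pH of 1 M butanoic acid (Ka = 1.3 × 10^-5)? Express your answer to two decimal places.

CH3(CH2)2COOH ⇌ CH3(CH2)2COO- + H+
Ka = [H+]²/(1 − [H+]) = 1.3 × 10^-5
Assume [H+] ≪ 1: [H+] ≈ √(1.3 × 10^-5 × 1) = 3.61 × 10^-3 M
pH = −log(3.61 × 10^-3) = 2.44

pH = 2.44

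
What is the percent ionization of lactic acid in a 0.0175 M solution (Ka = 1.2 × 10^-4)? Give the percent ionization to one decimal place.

CH3CH(OH)COOH ⇌ CH3CH(OH)COO- + H+; let x = [H+] at equilibrium.
Ka = x²/(C₀ − x); solving the quadratic gives x = 1.39 × 10^-3 M.
% ionization = x/C₀ × 100% = 1.39 × 10^-3/0.0175 × 100% = 7.9%

7.9%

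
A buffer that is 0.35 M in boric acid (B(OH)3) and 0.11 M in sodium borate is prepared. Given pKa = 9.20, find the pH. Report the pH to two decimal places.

pH = 8.70

Using pH = pKa + log([base]/[acid]) with [base]/[acid] = 0.11/0.35:
pH = 9.20 + (-0.503) = 8.70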